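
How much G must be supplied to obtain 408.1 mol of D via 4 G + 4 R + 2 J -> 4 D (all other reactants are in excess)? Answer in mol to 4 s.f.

408.1 mol

n(D) = 408.1 mol
n(G) = (4/4) × 408.1 = 408.1 mol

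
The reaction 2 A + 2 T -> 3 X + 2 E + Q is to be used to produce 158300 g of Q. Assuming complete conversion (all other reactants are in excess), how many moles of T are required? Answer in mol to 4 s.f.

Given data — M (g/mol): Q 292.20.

1084 mol

n(Q) = 158300 / 292.20 = 541.8 mol
n(T) = (2/1) × 541.8 = 1084 mol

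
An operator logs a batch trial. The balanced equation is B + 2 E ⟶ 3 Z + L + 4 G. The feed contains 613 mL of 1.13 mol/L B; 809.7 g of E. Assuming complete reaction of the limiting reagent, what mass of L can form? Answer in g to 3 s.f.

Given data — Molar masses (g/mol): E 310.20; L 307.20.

213 g

n(B) = 1.13 × 613.0/1000 = 0.6927 mol
n(E) = 809.7 / 310.20 = 2.610 mol
n/ν for B = 0.6927/1 = 0.6927
n/ν for E = 2.610/2 = 1.305
Smallest n/ν is B → limiting reagent.
n(L) = (1/1) × 0.6927 = 0.6927 mol
mass = 0.6927 × 307.20 = 212.8 g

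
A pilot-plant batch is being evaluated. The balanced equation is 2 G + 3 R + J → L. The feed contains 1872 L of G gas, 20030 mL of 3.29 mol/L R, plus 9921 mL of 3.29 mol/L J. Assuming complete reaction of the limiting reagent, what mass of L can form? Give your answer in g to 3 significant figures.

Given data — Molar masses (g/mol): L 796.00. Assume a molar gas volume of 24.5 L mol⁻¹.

17500 g

n(G) = 1872 / 24.5 = 76.41 mol
n(R) = 3.29 × 20030/1000 = 65.90 mol
n(J) = 3.29 × 9921/1000 = 32.64 mol
n/ν for G = 76.41/2 = 38.21
n/ν for R = 65.90/3 = 21.97
n/ν for J = 32.64/1 = 32.64
Smallest n/ν is R → limiting reagent.
n(L) = (1/3) × 65.90 = 21.97 mol
mass = 21.97 × 796.00 = 17490 g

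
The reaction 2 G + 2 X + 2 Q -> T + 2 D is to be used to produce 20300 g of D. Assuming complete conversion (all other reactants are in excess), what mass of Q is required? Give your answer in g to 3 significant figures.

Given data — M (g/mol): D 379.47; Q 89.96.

n(D) = 20300 / 379.47 = 53.50 mol
n(Q) = (2/2) × 53.50 = 53.50 mol
mass = 53.50 × 89.96 = 4813 g

4810 g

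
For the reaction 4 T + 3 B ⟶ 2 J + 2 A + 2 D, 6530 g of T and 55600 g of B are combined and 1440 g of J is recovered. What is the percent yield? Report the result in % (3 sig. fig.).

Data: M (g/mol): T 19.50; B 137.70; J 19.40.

n(T) = 6530 / 19.50 = 334.9 mol
n(B) = 55600 / 137.70 = 403.8 mol
n/ν → T: 83.73, B: 134.6; T is limiting.
theoretical n(J) = (2/4) × 334.9 = 167.5 mol → 3250 g
% yield = 1440 / 3250 × 100 = 44.31 %

44.3 %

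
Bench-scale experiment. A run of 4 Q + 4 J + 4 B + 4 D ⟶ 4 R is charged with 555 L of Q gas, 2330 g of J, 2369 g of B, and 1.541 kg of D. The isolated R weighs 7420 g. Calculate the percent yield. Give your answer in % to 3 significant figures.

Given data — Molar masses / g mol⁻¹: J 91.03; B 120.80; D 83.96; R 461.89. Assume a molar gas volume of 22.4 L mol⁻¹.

n(Q) = 555.0 / 22.4 = 24.78 mol
n(J) = 2330 / 91.03 = 25.60 mol
n(B) = 2369 / 120.80 = 19.61 mol
n(D) = 1.541×1000 / 83.96 = 18.35 mol
n/ν → Q: 6.195, J: 6.400, B: 4.903, D: 4.588; D is limiting.
theoretical n(R) = (4/4) × 18.35 = 18.35 mol → 8476 g
% yield = 7420 / 8476 × 100 = 87.54 %

87.5 %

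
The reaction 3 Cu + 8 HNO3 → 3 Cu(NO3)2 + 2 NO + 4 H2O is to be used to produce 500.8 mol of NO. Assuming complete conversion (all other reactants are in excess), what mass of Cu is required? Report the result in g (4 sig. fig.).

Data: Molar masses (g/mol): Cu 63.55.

47740 g

n(NO) = 500.8 mol
n(Cu) = (3/2) × 500.8 = 751.2 mol
mass = 751.2 × 63.55 = 47740 g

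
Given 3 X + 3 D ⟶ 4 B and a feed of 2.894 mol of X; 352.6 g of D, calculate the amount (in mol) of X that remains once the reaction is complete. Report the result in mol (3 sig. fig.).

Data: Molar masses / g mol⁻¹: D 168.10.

0.796 mol

n(X) = 2.894 mol
n(D) = 352.6 / 168.10 = 2.098 mol
n/ν for X = 2.894/3 = 0.9647
n/ν for D = 2.098/3 = 0.6993
Smallest n/ν is D → limiting reagent.
X consumed = (3/3) × 2.098 = 2.098 mol
X remaining = 2.894 − 2.098 = 0.7960 mol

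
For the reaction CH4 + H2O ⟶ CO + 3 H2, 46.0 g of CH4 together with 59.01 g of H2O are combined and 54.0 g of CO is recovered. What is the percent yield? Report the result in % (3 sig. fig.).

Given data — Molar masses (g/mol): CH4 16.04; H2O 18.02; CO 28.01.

n(CH4) = 46.00 / 16.04 = 2.868 mol
n(H2O) = 59.01 / 18.02 = 3.275 mol
n/ν for CH4 = 2.868/1 = 2.868
n/ν for H2O = 3.275/1 = 3.275
Smallest n/ν is CH4 → limiting reagent.
theoretical n(CO) = (1/1) × 2.868 = 2.868 mol → 80.33 g
% yield = 54.0 / 80.33 × 100 = 67.22 %

67.2 %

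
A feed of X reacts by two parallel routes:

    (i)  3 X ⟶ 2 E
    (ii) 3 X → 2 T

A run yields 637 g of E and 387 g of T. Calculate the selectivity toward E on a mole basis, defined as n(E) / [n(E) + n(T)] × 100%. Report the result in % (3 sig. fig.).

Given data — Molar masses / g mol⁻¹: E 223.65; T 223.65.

n(E) = 637 / 223.65 = 2.848 mol
n(T) = 387 / 223.65 = 1.730 mol
selectivity = 2.848/(2.848+1.730) × 100 = 62.21 %

62.2 %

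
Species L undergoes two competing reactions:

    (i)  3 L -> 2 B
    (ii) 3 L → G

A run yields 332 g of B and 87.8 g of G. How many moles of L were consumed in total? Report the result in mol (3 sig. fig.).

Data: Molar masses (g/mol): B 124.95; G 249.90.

5.04 mol

n(B) = 332 / 124.95 = 2.657 mol
n(G) = 87.8 / 249.90 = 0.3513 mol
n(L) via (i) = (3/2)×2.657 = 3.986 mol
n(L) via (ii) = (3/1)×0.3513 = 1.054 mol
total n(L) = 3.986 + 1.054 = 5.040 mol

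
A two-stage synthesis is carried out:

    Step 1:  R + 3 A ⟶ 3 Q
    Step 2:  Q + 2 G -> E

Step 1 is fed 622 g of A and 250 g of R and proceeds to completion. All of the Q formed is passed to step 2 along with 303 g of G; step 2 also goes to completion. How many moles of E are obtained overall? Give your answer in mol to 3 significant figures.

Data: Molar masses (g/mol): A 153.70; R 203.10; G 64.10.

Step 1:
n(A) = 622.0 / 153.70 = 4.047 mol
n(R) = 250.0 / 203.10 = 1.231 mol
n/ν → A: 1.349, R: 1.231; R is limiting.
n(Q) produced = (3/1) × 1.231 = 3.693 mol
Step 2:
n(Q) available = 3.693 mol
n(G) = 303.0 / 64.10 = 4.727 mol
n/ν → Q: 3.693, G: 2.364; G is limiting.
n(E) = (1/2) × 4.727 = 2.364 mol

2.36 mol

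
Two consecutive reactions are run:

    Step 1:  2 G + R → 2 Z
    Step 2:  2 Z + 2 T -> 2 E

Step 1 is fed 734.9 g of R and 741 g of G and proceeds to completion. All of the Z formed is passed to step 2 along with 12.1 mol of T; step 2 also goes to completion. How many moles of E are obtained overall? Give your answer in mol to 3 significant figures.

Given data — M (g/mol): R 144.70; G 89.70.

Step 1:
n(R) = 734.9 / 144.70 = 5.079 mol
n(G) = 741.0 / 89.70 = 8.261 mol
n/ν for R = 5.079/1 = 5.079
n/ν for G = 8.261/2 = 4.131
Smallest n/ν is G → limiting reagent.
n(Z) produced = (2/2) × 8.261 = 8.261 mol
Step 2:
n(Z) available = 8.261 mol
n(T) = 12.10 mol
n/ν for Z = 8.261/2 = 4.131
n/ν for T = 12.10/2 = 6.050
Smallest n/ν is Z → limiting reagent.
n(E) = (2/2) × 8.261 = 8.261 mol

8.26 mol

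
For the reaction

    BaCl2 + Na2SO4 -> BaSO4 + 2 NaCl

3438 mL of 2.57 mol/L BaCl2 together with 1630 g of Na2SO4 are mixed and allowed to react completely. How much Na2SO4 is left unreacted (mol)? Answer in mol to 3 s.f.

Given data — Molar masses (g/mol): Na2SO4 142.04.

n(BaCl2) = 2.57 × 3438/1000 = 8.836 mol
n(Na2SO4) = 1630 / 142.04 = 11.48 mol
n/ν → BaCl2: 8.836, Na2SO4: 11.48; BaCl2 is limiting.
Na2SO4 consumed = (1/1) × 8.836 = 8.836 mol
Na2SO4 remaining = 11.48 − 8.836 = 2.644 mol

2.64 mol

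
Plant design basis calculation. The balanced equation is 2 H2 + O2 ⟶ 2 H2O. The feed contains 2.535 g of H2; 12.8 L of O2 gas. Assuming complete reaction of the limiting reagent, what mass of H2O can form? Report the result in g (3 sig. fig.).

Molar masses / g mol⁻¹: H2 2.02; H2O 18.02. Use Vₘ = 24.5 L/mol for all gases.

n(H2) = 2.535 / 2.02 = 1.255 mol
n(O2) = 12.80 / 24.5 = 0.5224 mol
n/ν for H2 = 1.255/2 = 0.6275
n/ν for O2 = 0.5224/1 = 0.5224
Smallest n/ν is O2 → limiting reagent.
n(H2O) = (2/1) × 0.5224 = 1.045 mol
mass = 1.045 × 18.02 = 18.83 g

18.8 g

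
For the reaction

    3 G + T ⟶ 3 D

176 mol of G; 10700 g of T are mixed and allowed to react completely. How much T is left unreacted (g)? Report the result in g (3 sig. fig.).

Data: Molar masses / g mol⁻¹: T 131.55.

n(G) = 176.0 mol
n(T) = 10700 / 131.55 = 81.34 mol
n/ν → G: 58.67, T: 81.34; G is limiting.
T consumed = (1/3) × 176.0 = 58.67 mol
T remaining = 81.34 − 58.67 = 22.67 mol
mass = 22.67 × 131.55 = 2982 g

2980 g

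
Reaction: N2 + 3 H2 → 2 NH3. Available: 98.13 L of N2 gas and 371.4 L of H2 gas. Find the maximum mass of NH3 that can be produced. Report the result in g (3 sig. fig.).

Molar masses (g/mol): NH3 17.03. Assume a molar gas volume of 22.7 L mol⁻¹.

n(N2) = 98.13 / 22.7 = 4.323 mol
n(H2) = 371.4 / 22.7 = 16.36 mol
n/ν → N2: 4.323, H2: 5.453; N2 is limiting.
n(NH3) = (2/1) × 4.323 = 8.646 mol
mass = 8.646 × 17.03 = 147.2 g

147 g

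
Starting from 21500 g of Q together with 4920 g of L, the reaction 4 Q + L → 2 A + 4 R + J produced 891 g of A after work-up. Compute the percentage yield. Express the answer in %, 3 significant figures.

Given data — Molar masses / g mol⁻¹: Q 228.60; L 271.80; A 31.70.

n(Q) = 21500 / 228.60 = 94.05 mol
n(L) = 4920 / 271.80 = 18.10 mol
n/ν for Q = 94.05/4 = 23.51
n/ν for L = 18.10/1 = 18.10
Smallest n/ν is L → limiting reagent.
theoretical n(A) = (2/1) × 18.10 = 36.20 mol → 1148 g
% yield = 891 / 1148 × 100 = 77.61 %

77.6 %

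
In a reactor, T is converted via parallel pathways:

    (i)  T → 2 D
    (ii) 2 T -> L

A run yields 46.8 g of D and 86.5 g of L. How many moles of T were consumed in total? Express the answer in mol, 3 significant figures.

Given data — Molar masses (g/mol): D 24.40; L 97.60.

2.73 mol

n(D) = 46.8 / 24.40 = 1.918 mol
n(L) = 86.5 / 97.60 = 0.8863 mol
n(T) via (i) = (1/2)×1.918 = 0.9590 mol
n(T) via (ii) = (2/1)×0.8863 = 1.773 mol
total n(T) = 0.9590 + 1.773 = 2.732 mol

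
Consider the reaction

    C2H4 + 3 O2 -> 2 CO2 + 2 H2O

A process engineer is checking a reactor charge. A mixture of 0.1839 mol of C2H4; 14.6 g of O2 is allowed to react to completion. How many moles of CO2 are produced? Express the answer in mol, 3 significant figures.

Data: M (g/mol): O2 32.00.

0.304 mol

n(C2H4) = 0.1839 mol
n(O2) = 14.60 / 32.00 = 0.4563 mol
n/ν for C2H4 = 0.1839/1 = 0.1839
n/ν for O2 = 0.4563/3 = 0.1521
Smallest n/ν is O2 → limiting reagent.
n(CO2) = (2/3) × 0.4563 = 0.3042 mol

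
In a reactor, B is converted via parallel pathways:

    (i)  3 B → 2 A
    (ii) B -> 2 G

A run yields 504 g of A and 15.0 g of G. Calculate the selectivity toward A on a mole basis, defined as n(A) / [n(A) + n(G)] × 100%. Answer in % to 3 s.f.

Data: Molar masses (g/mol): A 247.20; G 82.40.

91.8 %

n(A) = 504 / 247.20 = 2.039 mol
n(G) = 15.0 / 82.40 = 0.1820 mol
selectivity = 2.039/(2.039+0.1820) × 100 = 91.81 %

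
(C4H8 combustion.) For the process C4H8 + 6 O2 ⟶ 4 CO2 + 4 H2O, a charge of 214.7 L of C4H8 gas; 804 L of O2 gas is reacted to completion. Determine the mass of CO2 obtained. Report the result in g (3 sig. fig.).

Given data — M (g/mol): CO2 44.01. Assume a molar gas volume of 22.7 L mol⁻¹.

1040 g

n(C4H8) = 214.7 / 22.7 = 9.458 mol
n(O2) = 804.0 / 22.7 = 35.42 mol
n/ν for C4H8 = 9.458/1 = 9.458
n/ν for O2 = 35.42/6 = 5.903
Smallest n/ν is O2 → limiting reagent.
n(CO2) = (4/6) × 35.42 = 23.61 mol
mass = 23.61 × 44.01 = 1039 g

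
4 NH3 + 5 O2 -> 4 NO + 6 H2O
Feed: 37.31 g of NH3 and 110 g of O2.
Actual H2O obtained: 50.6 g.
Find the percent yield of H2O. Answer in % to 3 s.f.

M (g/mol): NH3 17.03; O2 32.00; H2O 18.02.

85.4 %

n(NH3) = 37.31 / 17.03 = 2.191 mol
n(O2) = 110.0 / 32.00 = 3.438 mol
n/ν for NH3 = 2.191/4 = 0.5478
n/ν for O2 = 3.438/5 = 0.6876
Smallest n/ν is NH3 → limiting reagent.
theoretical n(H2O) = (6/4) × 2.191 = 3.287 mol → 59.23 g
% yield = 50.6 / 59.23 × 100 = 85.43 %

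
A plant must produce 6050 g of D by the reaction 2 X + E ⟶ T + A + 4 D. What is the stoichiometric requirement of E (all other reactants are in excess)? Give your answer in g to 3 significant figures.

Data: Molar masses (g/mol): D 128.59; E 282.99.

n(D) = 6050 / 128.59 = 47.05 mol
n(E) = (1/4) × 47.05 = 11.76 mol
mass = 11.76 × 282.99 = 3328 g

3330 g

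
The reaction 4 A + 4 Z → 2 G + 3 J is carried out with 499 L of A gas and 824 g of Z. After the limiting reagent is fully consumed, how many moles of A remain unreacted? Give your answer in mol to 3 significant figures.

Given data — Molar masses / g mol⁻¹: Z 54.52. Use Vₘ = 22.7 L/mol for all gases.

n(A) = 499.0 / 22.7 = 21.98 mol
n(Z) = 824.0 / 54.52 = 15.11 mol
n/ν for A = 21.98/4 = 5.495
n/ν for Z = 15.11/4 = 3.778
Smallest n/ν is Z → limiting reagent.
A consumed = (4/4) × 15.11 = 15.11 mol
A remaining = 21.98 − 15.11 = 6.870 mol

6.87 mol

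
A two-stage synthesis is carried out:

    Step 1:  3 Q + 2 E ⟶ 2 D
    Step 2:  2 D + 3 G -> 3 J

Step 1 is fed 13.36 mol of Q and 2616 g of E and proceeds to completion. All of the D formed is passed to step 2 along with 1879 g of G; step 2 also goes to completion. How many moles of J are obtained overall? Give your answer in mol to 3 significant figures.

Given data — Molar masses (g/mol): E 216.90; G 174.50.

Step 1:
n(Q) = 13.36 mol
n(E) = 2616 / 216.90 = 12.06 mol
n/ν for Q = 13.36/3 = 4.453
n/ν for E = 12.06/2 = 6.030
Smallest n/ν is Q → limiting reagent.
n(D) produced = (2/3) × 13.36 = 8.907 mol
Step 2:
n(D) available = 8.907 mol
n(G) = 1879 / 174.50 = 10.77 mol
n/ν for D = 8.907/2 = 4.454
n/ν for G = 10.77/3 = 3.590
Smallest n/ν is G → limiting reagent.
n(J) = (3/3) × 10.77 = 10.77 mol

10.8 mol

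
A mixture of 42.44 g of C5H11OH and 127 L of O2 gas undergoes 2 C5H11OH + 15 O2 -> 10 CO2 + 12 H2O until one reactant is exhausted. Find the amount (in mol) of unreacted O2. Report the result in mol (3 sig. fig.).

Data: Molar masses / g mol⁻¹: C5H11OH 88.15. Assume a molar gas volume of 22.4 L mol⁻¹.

2.06 mol

n(C5H11OH) = 42.44 / 88.15 = 0.4815 mol
n(O2) = 127.0 / 22.4 = 5.670 mol
n/ν for C5H11OH = 0.4815/2 = 0.2408
n/ν for O2 = 5.670/15 = 0.3780
Smallest n/ν is C5H11OH → limiting reagent.
O2 consumed = (15/2) × 0.4815 = 3.611 mol
O2 remaining = 5.670 − 3.611 = 2.059 mol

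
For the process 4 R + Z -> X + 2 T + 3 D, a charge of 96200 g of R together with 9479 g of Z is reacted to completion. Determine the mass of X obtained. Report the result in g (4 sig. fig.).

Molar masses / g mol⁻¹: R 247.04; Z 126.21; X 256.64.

19270 g

n(R) = 96200 / 247.04 = 389.4 mol
n(Z) = 9479 / 126.21 = 75.10 mol
n/ν for R = 389.4/4 = 97.35
n/ν for Z = 75.10/1 = 75.10
Smallest n/ν is Z → limiting reagent.
n(X) = (1/1) × 75.10 = 75.10 mol
mass = 75.10 × 256.64 = 19270 g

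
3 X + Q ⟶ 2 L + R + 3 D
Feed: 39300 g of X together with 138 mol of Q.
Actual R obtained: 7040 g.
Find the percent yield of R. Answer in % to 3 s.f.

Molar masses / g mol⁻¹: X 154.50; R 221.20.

37.5 %

n(X) = 39300 / 154.50 = 254.4 mol
n(Q) = 138.0 mol
n/ν for X = 254.4/3 = 84.80
n/ν for Q = 138.0/1 = 138.0
Smallest n/ν is X → limiting reagent.
theoretical n(R) = (1/3) × 254.4 = 84.80 mol → 18760 g
% yield = 7040 / 18760 × 100 = 37.53 %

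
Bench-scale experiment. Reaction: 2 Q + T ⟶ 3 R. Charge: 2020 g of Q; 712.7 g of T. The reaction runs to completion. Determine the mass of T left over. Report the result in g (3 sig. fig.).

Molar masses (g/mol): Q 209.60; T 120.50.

n(Q) = 2020 / 209.60 = 9.637 mol
n(T) = 712.7 / 120.50 = 5.915 mol
n/ν for Q = 9.637/2 = 4.819
n/ν for T = 5.915/1 = 5.915
Smallest n/ν is Q → limiting reagent.
T consumed = (1/2) × 9.637 = 4.819 mol
T remaining = 5.915 − 4.819 = 1.096 mol
mass = 1.096 × 120.50 = 132.1 g

132 g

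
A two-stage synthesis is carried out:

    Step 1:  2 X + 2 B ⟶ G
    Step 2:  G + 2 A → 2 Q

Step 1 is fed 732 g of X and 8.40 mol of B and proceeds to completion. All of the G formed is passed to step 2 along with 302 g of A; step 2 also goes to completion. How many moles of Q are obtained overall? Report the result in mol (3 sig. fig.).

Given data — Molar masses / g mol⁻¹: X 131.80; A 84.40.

Step 1:
n(X) = 732.0 / 131.80 = 5.554 mol
n(B) = 8.400 mol
n/ν for X = 5.554/2 = 2.777
n/ν for B = 8.400/2 = 4.200
Smallest n/ν is X → limiting reagent.
n(G) produced = (1/2) × 5.554 = 2.777 mol
Step 2:
n(G) available = 2.777 mol
n(A) = 302.0 / 84.40 = 3.578 mol
n/ν for G = 2.777/1 = 2.777
n/ν for A = 3.578/2 = 1.789
Smallest n/ν is A → limiting reagent.
n(Q) = (2/2) × 3.578 = 3.578 mol

3.58 mol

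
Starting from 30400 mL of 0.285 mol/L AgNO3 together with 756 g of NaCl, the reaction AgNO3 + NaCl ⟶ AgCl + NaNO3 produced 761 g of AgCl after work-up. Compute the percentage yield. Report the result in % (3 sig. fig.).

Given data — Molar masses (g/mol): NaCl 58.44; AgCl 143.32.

n(AgNO3) = 0.285 × 30400/1000 = 8.664 mol
n(NaCl) = 756.0 / 58.44 = 12.94 mol
n/ν → AgNO3: 8.664, NaCl: 12.94; AgNO3 is limiting.
theoretical n(AgCl) = (1/1) × 8.664 = 8.664 mol → 1242 g
% yield = 761 / 1242 × 100 = 61.27 %

61.3 %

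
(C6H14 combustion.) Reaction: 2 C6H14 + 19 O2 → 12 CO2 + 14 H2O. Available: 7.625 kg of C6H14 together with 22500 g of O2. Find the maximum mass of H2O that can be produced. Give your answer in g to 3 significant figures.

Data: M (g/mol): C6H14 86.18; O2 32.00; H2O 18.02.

9340 g

n(C6H14) = 7.625×1000 / 86.18 = 88.48 mol
n(O2) = 22500 / 32.00 = 703.1 mol
n/ν for C6H14 = 88.48/2 = 44.24
n/ν for O2 = 703.1/19 = 37.01
Smallest n/ν is O2 → limiting reagent.
n(H2O) = (14/19) × 703.1 = 518.1 mol
mass = 518.1 × 18.02 = 9336 g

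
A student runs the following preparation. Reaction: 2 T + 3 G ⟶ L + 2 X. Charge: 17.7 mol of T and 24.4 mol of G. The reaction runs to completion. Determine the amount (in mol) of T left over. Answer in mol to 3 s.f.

n(T) = 17.70 mol
n(G) = 24.40 mol
n/ν → T: 8.850, G: 8.133; G is limiting.
T consumed = (2/3) × 24.40 = 16.27 mol
T remaining = 17.70 − 16.27 = 1.430 mol

1.43 mol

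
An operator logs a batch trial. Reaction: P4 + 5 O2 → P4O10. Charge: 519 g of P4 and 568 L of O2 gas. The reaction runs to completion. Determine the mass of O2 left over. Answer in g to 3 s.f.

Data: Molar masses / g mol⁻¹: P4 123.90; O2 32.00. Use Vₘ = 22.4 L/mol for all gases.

141 g

n(P4) = 519.0 / 123.90 = 4.189 mol
n(O2) = 568.0 / 22.4 = 25.36 mol
n/ν → P4: 4.189, O2: 5.072; P4 is limiting.
O2 consumed = (5/1) × 4.189 = 20.95 mol
O2 remaining = 25.36 − 20.95 = 4.410 mol
mass = 4.410 × 32.00 = 141.1 g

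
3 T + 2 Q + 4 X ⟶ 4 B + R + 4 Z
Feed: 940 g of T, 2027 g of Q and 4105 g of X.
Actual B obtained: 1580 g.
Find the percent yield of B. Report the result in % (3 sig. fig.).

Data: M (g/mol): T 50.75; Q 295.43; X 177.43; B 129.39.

n(T) = 940.0 / 50.75 = 18.52 mol
n(Q) = 2027 / 295.43 = 6.861 mol
n(X) = 4105 / 177.43 = 23.14 mol
n/ν for T = 18.52/3 = 6.173
n/ν for Q = 6.861/2 = 3.431
n/ν for X = 23.14/4 = 5.785
Smallest n/ν is Q → limiting reagent.
theoretical n(B) = (4/2) × 6.861 = 13.72 mol → 1775 g
% yield = 1580 / 1775 × 100 = 89.01 %

89.0 %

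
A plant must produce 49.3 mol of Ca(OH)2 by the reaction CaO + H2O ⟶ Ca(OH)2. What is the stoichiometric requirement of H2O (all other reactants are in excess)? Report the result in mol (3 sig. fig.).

49.3 mol

n(Ca(OH)2) = 49.30 mol
n(H2O) = (1/1) × 49.30 = 49.30 mol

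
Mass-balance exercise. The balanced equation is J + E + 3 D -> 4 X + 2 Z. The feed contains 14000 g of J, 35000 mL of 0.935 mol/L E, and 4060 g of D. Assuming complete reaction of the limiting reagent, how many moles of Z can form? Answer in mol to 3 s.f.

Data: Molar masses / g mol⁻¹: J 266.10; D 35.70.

n(J) = 14000 / 266.10 = 52.61 mol
n(E) = 0.935 × 35000/1000 = 32.73 mol
n(D) = 4060 / 35.70 = 113.7 mol
n/ν for J = 52.61/1 = 52.61
n/ν for E = 32.73/1 = 32.73
n/ν for D = 113.7/3 = 37.90
Smallest n/ν is E → limiting reagent.
n(Z) = (2/1) × 32.73 = 65.46 mol

65.5 mol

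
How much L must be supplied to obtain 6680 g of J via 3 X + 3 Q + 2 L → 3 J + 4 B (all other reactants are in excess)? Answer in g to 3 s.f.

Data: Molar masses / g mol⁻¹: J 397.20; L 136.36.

1530 g

n(J) = 6680 / 397.20 = 16.82 mol
n(L) = (2/3) × 16.82 = 11.21 mol
mass = 11.21 × 136.36 = 1529 g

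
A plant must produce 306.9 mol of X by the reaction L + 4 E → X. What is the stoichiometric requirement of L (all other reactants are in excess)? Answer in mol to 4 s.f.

n(X) = 306.9 mol
n(L) = (1/1) × 306.9 = 306.9 mol

306.9 mol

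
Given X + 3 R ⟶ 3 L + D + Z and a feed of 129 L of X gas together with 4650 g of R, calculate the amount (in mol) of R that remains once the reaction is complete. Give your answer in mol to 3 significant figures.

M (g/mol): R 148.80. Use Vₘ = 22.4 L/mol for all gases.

n(X) = 129.0 / 22.4 = 5.759 mol
n(R) = 4650 / 148.80 = 31.25 mol
n/ν for X = 5.759/1 = 5.759
n/ν for R = 31.25/3 = 10.42
Smallest n/ν is X → limiting reagent.
R consumed = (3/1) × 5.759 = 17.28 mol
R remaining = 31.25 − 17.28 = 13.97 mol

14.0 mol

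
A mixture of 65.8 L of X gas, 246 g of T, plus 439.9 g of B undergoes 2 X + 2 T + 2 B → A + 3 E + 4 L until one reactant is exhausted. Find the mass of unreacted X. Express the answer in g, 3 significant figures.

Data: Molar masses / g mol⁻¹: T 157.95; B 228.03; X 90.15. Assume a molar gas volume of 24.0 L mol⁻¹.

107 g

n(X) = 65.80 / 24.0 = 2.742 mol
n(T) = 246.0 / 157.95 = 1.557 mol
n(B) = 439.9 / 228.03 = 1.929 mol
n/ν for X = 2.742/2 = 1.371
n/ν for T = 1.557/2 = 0.7785
n/ν for B = 1.929/2 = 0.9645
Smallest n/ν is T → limiting reagent.
X consumed = (2/2) × 1.557 = 1.557 mol
X remaining = 2.742 − 1.557 = 1.185 mol
mass = 1.185 × 90.15 = 106.8 g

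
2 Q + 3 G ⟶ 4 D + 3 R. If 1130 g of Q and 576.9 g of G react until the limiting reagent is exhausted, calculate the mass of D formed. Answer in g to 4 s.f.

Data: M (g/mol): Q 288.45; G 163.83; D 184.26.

n(Q) = 1130 / 288.45 = 3.917 mol
n(G) = 576.9 / 163.83 = 3.521 mol
n/ν for Q = 3.917/2 = 1.959
n/ν for G = 3.521/3 = 1.174
Smallest n/ν is G → limiting reagent.
n(D) = (4/3) × 3.521 = 4.695 mol
mass = 4.695 × 184.26 = 865.1 g

865.1 g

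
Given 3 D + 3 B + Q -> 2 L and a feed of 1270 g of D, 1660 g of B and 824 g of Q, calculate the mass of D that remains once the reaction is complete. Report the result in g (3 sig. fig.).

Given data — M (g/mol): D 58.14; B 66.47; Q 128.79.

n(D) = 1270 / 58.14 = 21.84 mol
n(B) = 1660 / 66.47 = 24.97 mol
n(Q) = 824.0 / 128.79 = 6.398 mol
n/ν for D = 21.84/3 = 7.280
n/ν for B = 24.97/3 = 8.323
n/ν for Q = 6.398/1 = 6.398
Smallest n/ν is Q → limiting reagent.
D consumed = (3/1) × 6.398 = 19.19 mol
D remaining = 21.84 − 19.19 = 2.650 mol
mass = 2.650 × 58.14 = 154.1 g

154 g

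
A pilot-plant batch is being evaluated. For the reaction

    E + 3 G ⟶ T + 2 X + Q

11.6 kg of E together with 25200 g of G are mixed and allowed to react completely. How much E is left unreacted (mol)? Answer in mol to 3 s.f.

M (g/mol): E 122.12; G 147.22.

37.9 mol

n(E) = 11.60×1000 / 122.12 = 94.99 mol
n(G) = 25200 / 147.22 = 171.2 mol
n/ν for E = 94.99/1 = 94.99
n/ν for G = 171.2/3 = 57.07
Smallest n/ν is G → limiting reagent.
E consumed = (1/3) × 171.2 = 57.07 mol
E remaining = 94.99 − 57.07 = 37.92 mol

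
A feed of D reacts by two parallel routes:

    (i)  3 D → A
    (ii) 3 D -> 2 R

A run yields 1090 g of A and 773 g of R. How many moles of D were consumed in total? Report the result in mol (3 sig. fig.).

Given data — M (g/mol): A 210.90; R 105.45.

26.5 mol

n(A) = 1090 / 210.90 = 5.168 mol
n(R) = 773 / 105.45 = 7.330 mol
n(D) via (i) = (3/1)×5.168 = 15.50 mol
n(D) via (ii) = (3/2)×7.330 = 11.00 mol
total n(D) = 15.50 + 11.00 = 26.50 mol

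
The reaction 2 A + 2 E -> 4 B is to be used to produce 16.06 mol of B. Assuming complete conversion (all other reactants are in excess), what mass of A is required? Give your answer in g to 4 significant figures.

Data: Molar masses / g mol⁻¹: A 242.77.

1949 g

n(B) = 16.06 mol
n(A) = (2/4) × 16.06 = 8.030 mol
mass = 8.030 × 242.77 = 1949 g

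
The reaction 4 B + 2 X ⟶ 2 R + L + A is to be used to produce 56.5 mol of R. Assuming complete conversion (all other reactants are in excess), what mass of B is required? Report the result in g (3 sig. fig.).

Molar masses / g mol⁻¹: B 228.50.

25800 g

n(R) = 56.50 mol
n(B) = (4/2) × 56.50 = 113.0 mol
mass = 113.0 × 228.50 = 25820 g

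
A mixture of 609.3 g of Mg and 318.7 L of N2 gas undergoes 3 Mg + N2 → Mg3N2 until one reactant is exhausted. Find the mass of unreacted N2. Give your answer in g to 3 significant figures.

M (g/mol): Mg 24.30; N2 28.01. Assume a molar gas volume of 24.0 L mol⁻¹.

138 g

n(Mg) = 609.3 / 24.30 = 25.07 mol
n(N2) = 318.7 / 24.0 = 13.28 mol
n/ν for Mg = 25.07/3 = 8.357
n/ν for N2 = 13.28/1 = 13.28
Smallest n/ν is Mg → limiting reagent.
N2 consumed = (1/3) × 25.07 = 8.357 mol
N2 remaining = 13.28 − 8.357 = 4.923 mol
mass = 4.923 × 28.01 = 137.9 g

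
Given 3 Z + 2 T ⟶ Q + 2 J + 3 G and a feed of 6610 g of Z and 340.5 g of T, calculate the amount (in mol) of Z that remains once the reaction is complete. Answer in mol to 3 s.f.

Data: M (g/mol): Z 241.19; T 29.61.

n(Z) = 6610 / 241.19 = 27.41 mol
n(T) = 340.5 / 29.61 = 11.50 mol
n/ν for Z = 27.41/3 = 9.137
n/ν for T = 11.50/2 = 5.750
Smallest n/ν is T → limiting reagent.
Z consumed = (3/2) × 11.50 = 17.25 mol
Z remaining = 27.41 − 17.25 = 10.16 mol

10.2 mol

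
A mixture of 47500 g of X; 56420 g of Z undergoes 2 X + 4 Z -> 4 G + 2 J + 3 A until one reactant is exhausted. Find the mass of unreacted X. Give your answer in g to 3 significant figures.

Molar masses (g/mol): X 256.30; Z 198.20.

11000 g

n(X) = 47500 / 256.30 = 185.3 mol
n(Z) = 56420 / 198.20 = 284.7 mol
n/ν for X = 185.3/2 = 92.65
n/ν for Z = 284.7/4 = 71.18
Smallest n/ν is Z → limiting reagent.
X consumed = (2/4) × 284.7 = 142.4 mol
X remaining = 185.3 − 142.4 = 42.90 mol
mass = 42.90 × 256.30 = 11000 g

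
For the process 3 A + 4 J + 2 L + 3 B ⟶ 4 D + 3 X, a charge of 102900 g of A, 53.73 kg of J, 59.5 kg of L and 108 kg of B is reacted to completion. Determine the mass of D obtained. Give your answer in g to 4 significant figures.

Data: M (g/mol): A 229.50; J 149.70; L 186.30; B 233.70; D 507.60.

n(A) = 102900 / 229.50 = 448.4 mol
n(J) = 53.73×1000 / 149.70 = 358.9 mol
n(L) = 59.50×1000 / 186.30 = 319.4 mol
n(B) = 108.0×1000 / 233.70 = 462.1 mol
n/ν → A: 149.5, J: 89.73, L: 159.7, B: 154.0; J is limiting.
n(D) = (4/4) × 358.9 = 358.9 mol
mass = 358.9 × 507.60 = 182200 g

182200 g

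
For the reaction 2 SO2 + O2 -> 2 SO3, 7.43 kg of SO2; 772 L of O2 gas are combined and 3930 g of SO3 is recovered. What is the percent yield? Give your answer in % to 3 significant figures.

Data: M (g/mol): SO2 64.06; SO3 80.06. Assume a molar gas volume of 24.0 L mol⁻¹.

76.3 %

n(SO2) = 7.430×1000 / 64.06 = 116.0 mol
n(O2) = 772.0 / 24.0 = 32.17 mol
n/ν for SO2 = 116.0/2 = 58.00
n/ν for O2 = 32.17/1 = 32.17
Smallest n/ν is O2 → limiting reagent.
theoretical n(SO3) = (2/1) × 32.17 = 64.34 mol → 5151 g
% yield = 3930 / 5151 × 100 = 76.30 %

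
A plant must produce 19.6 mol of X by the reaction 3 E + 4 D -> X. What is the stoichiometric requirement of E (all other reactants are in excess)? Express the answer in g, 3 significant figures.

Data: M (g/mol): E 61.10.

n(X) = 19.60 mol
n(E) = (3/1) × 19.60 = 58.80 mol
mass = 58.80 × 61.10 = 3593 g

3590 g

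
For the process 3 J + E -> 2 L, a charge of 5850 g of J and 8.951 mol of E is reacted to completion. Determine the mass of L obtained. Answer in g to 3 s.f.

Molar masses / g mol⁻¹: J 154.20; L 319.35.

n(J) = 5850 / 154.20 = 37.94 mol
n(E) = 8.951 mol
n/ν → J: 12.65, E: 8.951; E is limiting.
n(L) = (2/1) × 8.951 = 17.90 mol
mass = 17.90 × 319.35 = 5716 g

5720 g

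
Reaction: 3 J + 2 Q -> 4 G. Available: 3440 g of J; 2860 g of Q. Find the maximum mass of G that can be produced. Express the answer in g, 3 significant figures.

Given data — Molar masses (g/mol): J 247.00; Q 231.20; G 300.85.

5590 g

n(J) = 3440 / 247.00 = 13.93 mol
n(Q) = 2860 / 231.20 = 12.37 mol
n/ν → J: 4.643, Q: 6.185; J is limiting.
n(G) = (4/3) × 13.93 = 18.57 mol
mass = 18.57 × 300.85 = 5587 g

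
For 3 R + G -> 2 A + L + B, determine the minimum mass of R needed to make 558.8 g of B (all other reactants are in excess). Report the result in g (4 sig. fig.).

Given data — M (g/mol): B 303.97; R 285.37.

1574 g

n(B) = 558.8 / 303.97 = 1.838 mol
n(R) = (3/1) × 1.838 = 5.514 mol
mass = 5.514 × 285.37 = 1574 g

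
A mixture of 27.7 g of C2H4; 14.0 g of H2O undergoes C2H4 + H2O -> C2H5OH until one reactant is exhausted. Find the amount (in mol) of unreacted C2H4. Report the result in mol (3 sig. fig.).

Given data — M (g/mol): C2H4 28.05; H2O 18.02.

n(C2H4) = 27.70 / 28.05 = 0.9875 mol
n(H2O) = 14.00 / 18.02 = 0.7769 mol
n/ν → C2H4: 0.9875, H2O: 0.7769; H2O is limiting.
C2H4 consumed = (1/1) × 0.7769 = 0.7769 mol
C2H4 remaining = 0.9875 − 0.7769 = 0.2106 mol

0.211 mol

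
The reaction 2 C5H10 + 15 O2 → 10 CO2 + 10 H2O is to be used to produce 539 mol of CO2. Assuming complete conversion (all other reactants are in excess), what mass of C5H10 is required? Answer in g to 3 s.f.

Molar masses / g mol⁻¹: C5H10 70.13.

n(CO2) = 539.0 mol
n(C5H10) = (2/10) × 539.0 = 107.8 mol
mass = 107.8 × 70.13 = 7560 g

7560 g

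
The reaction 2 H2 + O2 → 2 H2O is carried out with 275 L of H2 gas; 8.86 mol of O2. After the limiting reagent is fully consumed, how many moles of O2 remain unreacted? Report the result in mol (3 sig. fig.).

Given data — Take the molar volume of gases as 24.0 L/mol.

n(H2) = 275.0 / 24.0 = 11.46 mol
n(O2) = 8.860 mol
n/ν for H2 = 11.46/2 = 5.730
n/ν for O2 = 8.860/1 = 8.860
Smallest n/ν is H2 → limiting reagent.
O2 consumed = (1/2) × 11.46 = 5.730 mol
O2 remaining = 8.860 − 5.730 = 3.130 mol

3.13 mol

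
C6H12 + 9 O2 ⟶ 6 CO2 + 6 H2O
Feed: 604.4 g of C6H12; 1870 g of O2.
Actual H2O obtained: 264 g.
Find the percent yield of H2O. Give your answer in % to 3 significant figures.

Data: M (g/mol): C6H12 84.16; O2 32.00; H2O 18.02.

37.6 %

n(C6H12) = 604.4 / 84.16 = 7.182 mol
n(O2) = 1870 / 32.00 = 58.44 mol
n/ν for C6H12 = 7.182/1 = 7.182
n/ν for O2 = 58.44/9 = 6.493
Smallest n/ν is O2 → limiting reagent.
theoretical n(H2O) = (6/9) × 58.44 = 38.96 mol → 702.1 g
% yield = 264 / 702.1 × 100 = 37.60 %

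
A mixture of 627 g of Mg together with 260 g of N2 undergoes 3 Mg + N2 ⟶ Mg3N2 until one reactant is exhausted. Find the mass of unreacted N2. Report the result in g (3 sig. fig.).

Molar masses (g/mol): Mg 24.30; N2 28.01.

19.1 g

n(Mg) = 627.0 / 24.30 = 25.80 mol
n(N2) = 260.0 / 28.01 = 9.282 mol
n/ν for Mg = 25.80/3 = 8.600
n/ν for N2 = 9.282/1 = 9.282
Smallest n/ν is Mg → limiting reagent.
N2 consumed = (1/3) × 25.80 = 8.600 mol
N2 remaining = 9.282 − 8.600 = 0.6820 mol
mass = 0.6820 × 28.01 = 19.10 g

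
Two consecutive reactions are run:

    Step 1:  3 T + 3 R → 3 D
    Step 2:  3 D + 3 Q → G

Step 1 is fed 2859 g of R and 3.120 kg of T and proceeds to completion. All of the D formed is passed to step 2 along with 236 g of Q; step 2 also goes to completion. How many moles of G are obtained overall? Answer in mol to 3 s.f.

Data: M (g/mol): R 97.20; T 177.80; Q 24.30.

3.24 mol

Step 1:
n(R) = 2859 / 97.20 = 29.41 mol
n(T) = 3.120×1000 / 177.80 = 17.55 mol
n/ν for R = 29.41/3 = 9.803
n/ν for T = 17.55/3 = 5.850
Smallest n/ν is T → limiting reagent.
n(D) produced = (3/3) × 17.55 = 17.55 mol
Step 2:
n(D) available = 17.55 mol
n(Q) = 236.0 / 24.30 = 9.712 mol
n/ν for D = 17.55/3 = 5.850
n/ν for Q = 9.712/3 = 3.237
Smallest n/ν is Q → limiting reagent.
n(G) = (1/3) × 9.712 = 3.237 mol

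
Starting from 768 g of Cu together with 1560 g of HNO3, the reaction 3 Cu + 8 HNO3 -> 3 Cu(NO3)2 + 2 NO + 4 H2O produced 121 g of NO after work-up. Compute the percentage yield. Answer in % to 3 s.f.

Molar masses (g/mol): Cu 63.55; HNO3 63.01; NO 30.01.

n(Cu) = 768.0 / 63.55 = 12.08 mol
n(HNO3) = 1560 / 63.01 = 24.76 mol
n/ν for Cu = 12.08/3 = 4.027
n/ν for HNO3 = 24.76/8 = 3.095
Smallest n/ν is HNO3 → limiting reagent.
theoretical n(NO) = (2/8) × 24.76 = 6.190 mol → 185.8 g
% yield = 121 / 185.8 × 100 = 65.12 %

65.1 %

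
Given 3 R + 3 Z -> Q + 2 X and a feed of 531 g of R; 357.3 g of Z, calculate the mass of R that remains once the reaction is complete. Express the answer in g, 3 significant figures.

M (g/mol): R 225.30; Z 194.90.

n(R) = 531.0 / 225.30 = 2.357 mol
n(Z) = 357.3 / 194.90 = 1.833 mol
n/ν for R = 2.357/3 = 0.7857
n/ν for Z = 1.833/3 = 0.6110
Smallest n/ν is Z → limiting reagent.
R consumed = (3/3) × 1.833 = 1.833 mol
R remaining = 2.357 − 1.833 = 0.5240 mol
mass = 0.5240 × 225.30 = 118.1 g

118 g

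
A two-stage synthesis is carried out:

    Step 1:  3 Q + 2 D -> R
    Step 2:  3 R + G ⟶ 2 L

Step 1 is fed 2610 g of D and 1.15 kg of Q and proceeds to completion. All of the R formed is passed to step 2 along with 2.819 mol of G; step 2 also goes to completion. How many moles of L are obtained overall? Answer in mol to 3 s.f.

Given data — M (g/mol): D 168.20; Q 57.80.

4.42 mol

Step 1:
n(D) = 2610 / 168.20 = 15.52 mol
n(Q) = 1.150×1000 / 57.80 = 19.90 mol
n/ν for D = 15.52/2 = 7.760
n/ν for Q = 19.90/3 = 6.633
Smallest n/ν is Q → limiting reagent.
n(R) produced = (1/3) × 19.90 = 6.633 mol
Step 2:
n(R) available = 6.633 mol
n(G) = 2.819 mol
n/ν for R = 6.633/3 = 2.211
n/ν for G = 2.819/1 = 2.819
Smallest n/ν is R → limiting reagent.
n(L) = (2/3) × 6.633 = 4.422 mol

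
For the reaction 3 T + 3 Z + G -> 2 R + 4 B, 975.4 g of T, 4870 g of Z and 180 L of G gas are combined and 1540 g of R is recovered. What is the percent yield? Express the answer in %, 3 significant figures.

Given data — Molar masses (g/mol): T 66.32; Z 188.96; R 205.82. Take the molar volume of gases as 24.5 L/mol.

76.3 %

n(T) = 975.4 / 66.32 = 14.71 mol
n(Z) = 4870 / 188.96 = 25.77 mol
n(G) = 180.0 / 24.5 = 7.347 mol
n/ν → T: 4.903, Z: 8.590, G: 7.347; T is limiting.
theoretical n(R) = (2/3) × 14.71 = 9.807 mol → 2018 g
% yield = 1540 / 2018 × 100 = 76.31 %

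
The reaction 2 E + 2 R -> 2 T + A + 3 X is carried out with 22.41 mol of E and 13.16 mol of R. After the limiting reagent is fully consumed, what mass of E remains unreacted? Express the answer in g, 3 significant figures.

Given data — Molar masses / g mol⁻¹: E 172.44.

n(E) = 22.41 mol
n(R) = 13.16 mol
n/ν for E = 22.41/2 = 11.21
n/ν for R = 13.16/2 = 6.580
Smallest n/ν is R → limiting reagent.
E consumed = (2/2) × 13.16 = 13.16 mol
E remaining = 22.41 − 13.16 = 9.250 mol
mass = 9.250 × 172.44 = 1595 g

1600 g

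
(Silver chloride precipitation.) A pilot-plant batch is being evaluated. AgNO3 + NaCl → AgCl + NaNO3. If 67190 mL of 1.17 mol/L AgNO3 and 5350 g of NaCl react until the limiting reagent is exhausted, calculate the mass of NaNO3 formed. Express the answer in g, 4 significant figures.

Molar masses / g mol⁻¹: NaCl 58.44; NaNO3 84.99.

n(AgNO3) = 1.17 × 67190/1000 = 78.61 mol
n(NaCl) = 5350 / 58.44 = 91.55 mol
n/ν → AgNO3: 78.61, NaCl: 91.55; AgNO3 is limiting.
n(NaNO3) = (1/1) × 78.61 = 78.61 mol
mass = 78.61 × 84.99 = 6681 g

6681 g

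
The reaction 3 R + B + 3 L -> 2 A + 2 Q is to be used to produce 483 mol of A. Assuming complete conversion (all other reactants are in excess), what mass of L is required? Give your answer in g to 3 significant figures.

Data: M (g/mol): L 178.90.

130000 g

n(A) = 483.0 mol
n(L) = (3/2) × 483.0 = 724.5 mol
mass = 724.5 × 178.90 = 129600 g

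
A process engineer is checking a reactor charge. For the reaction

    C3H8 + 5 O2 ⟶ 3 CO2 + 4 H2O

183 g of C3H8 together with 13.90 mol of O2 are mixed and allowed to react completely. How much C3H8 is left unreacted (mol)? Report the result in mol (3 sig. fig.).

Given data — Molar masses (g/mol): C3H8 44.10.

n(C3H8) = 183.0 / 44.10 = 4.150 mol
n(O2) = 13.90 mol
n/ν for C3H8 = 4.150/1 = 4.150
n/ν for O2 = 13.90/5 = 2.780
Smallest n/ν is O2 → limiting reagent.
C3H8 consumed = (1/5) × 13.90 = 2.780 mol
C3H8 remaining = 4.150 − 2.780 = 1.370 mol

1.37 mol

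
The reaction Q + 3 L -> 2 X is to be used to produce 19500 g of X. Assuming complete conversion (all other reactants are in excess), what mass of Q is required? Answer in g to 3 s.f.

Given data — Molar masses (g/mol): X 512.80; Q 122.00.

2320 g

n(X) = 19500 / 512.80 = 38.03 mol
n(Q) = (1/2) × 38.03 = 19.02 mol
mass = 19.02 × 122.00 = 2320 g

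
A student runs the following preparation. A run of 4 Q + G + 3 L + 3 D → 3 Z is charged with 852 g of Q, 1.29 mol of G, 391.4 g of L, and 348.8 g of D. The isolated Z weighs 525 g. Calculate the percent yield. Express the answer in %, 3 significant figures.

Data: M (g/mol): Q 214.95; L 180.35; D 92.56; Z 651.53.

37.1 %

n(Q) = 852.0 / 214.95 = 3.964 mol
n(G) = 1.290 mol
n(L) = 391.4 / 180.35 = 2.170 mol
n(D) = 348.8 / 92.56 = 3.768 mol
n/ν for Q = 3.964/4 = 0.9910
n/ν for G = 1.290/1 = 1.290
n/ν for L = 2.170/3 = 0.7233
n/ν for D = 3.768/3 = 1.256
Smallest n/ν is L → limiting reagent.
theoretical n(Z) = (3/3) × 2.170 = 2.170 mol → 1414 g
% yield = 525 / 1414 × 100 = 37.13 %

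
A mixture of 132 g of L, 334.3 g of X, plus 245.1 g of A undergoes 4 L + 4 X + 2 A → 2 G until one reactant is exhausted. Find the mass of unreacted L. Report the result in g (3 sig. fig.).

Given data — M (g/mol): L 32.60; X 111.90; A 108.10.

n(L) = 132.0 / 32.60 = 4.049 mol
n(X) = 334.3 / 111.90 = 2.987 mol
n(A) = 245.1 / 108.10 = 2.267 mol
n/ν for L = 4.049/4 = 1.012
n/ν for X = 2.987/4 = 0.7468
n/ν for A = 2.267/2 = 1.134
Smallest n/ν is X → limiting reagent.
L consumed = (4/4) × 2.987 = 2.987 mol
L remaining = 4.049 − 2.987 = 1.062 mol
mass = 1.062 × 32.60 = 34.62 g

34.6 g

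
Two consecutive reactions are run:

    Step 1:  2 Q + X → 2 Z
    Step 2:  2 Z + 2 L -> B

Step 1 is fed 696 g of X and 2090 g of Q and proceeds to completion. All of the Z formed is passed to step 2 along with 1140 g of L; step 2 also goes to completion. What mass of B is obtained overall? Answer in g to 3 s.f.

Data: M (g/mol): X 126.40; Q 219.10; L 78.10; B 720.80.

3440 g

Step 1:
n(X) = 696.0 / 126.40 = 5.506 mol
n(Q) = 2090 / 219.10 = 9.539 mol
n/ν for X = 5.506/1 = 5.506
n/ν for Q = 9.539/2 = 4.770
Smallest n/ν is Q → limiting reagent.
n(Z) produced = (2/2) × 9.539 = 9.539 mol
Step 2:
n(Z) available = 9.539 mol
n(L) = 1140 / 78.10 = 14.60 mol
n/ν for Z = 9.539/2 = 4.770
n/ν for L = 14.60/2 = 7.300
Smallest n/ν is Z → limiting reagent.
n(B) = (1/2) × 9.539 = 4.770 mol
mass = 4.770 × 720.80 = 3438 g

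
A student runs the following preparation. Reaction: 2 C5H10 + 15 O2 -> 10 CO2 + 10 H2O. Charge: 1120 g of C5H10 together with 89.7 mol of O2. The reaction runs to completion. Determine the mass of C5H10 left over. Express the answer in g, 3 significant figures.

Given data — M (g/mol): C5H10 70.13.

n(C5H10) = 1120 / 70.13 = 15.97 mol
n(O2) = 89.70 mol
n/ν for C5H10 = 15.97/2 = 7.985
n/ν for O2 = 89.70/15 = 5.980
Smallest n/ν is O2 → limiting reagent.
C5H10 consumed = (2/15) × 89.70 = 11.96 mol
C5H10 remaining = 15.97 − 11.96 = 4.010 mol
mass = 4.010 × 70.13 = 281.2 g

281 g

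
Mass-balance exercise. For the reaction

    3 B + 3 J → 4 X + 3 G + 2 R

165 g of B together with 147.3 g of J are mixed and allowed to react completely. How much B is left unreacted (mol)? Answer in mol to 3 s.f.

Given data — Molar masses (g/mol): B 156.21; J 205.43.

n(B) = 165.0 / 156.21 = 1.056 mol
n(J) = 147.3 / 205.43 = 0.7170 mol
n/ν → B: 0.3520, J: 0.2390; J is limiting.
B consumed = (3/3) × 0.7170 = 0.7170 mol
B remaining = 1.056 − 0.7170 = 0.3390 mol

0.339 mol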